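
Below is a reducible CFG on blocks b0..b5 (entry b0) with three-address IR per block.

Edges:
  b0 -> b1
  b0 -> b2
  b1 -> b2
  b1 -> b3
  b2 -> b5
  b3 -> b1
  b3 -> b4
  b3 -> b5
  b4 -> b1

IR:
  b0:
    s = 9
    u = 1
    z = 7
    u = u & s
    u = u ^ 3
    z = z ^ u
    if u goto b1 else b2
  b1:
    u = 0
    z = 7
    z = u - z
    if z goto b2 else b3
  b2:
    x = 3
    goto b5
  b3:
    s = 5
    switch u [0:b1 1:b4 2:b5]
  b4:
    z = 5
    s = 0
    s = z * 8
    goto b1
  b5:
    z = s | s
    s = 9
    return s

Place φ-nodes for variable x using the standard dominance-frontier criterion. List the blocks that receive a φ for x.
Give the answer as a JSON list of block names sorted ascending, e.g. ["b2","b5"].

idom tree: b1←b0 b2←b0 b3←b1 b4←b3 b5←b0
Dom∩ at merges:
  b1: preds {b0,b3,b4}: {b0} ∩ {b0,b1,b3} ∩ {b0,b1,b3,b4} = {b0}; idom=b0
  b2: preds {b0,b1}: {b0} ∩ {b0,b1} = {b0}; idom=b0
  b5: preds {b2,b3}: {b0,b2} ∩ {b0,b1,b3} = {b0}; idom=b0

Frontier:
  join b1 pred b0: · stop@b0
  join b1 pred b3: b3→b1 stop@b0
  join b1 pred b4: b4→b3→b1 stop@b0
  join b2 pred b0: · stop@b0
  join b2 pred b1: b1 stop@b0
  join b5 pred b2: b2 stop@b0
  join b5 pred b3: b3→b1 stop@b0
  DF(b0)=∅
  DF(b1)={b1,b2,b5}
  DF(b2)={b5}
  DF(b3)={b1,b5}
  DF(b4)={b1}
  DF(b5)=∅

φ for x: defs {b2}
  DF⁺ = {b5}

Answer: ["b5"]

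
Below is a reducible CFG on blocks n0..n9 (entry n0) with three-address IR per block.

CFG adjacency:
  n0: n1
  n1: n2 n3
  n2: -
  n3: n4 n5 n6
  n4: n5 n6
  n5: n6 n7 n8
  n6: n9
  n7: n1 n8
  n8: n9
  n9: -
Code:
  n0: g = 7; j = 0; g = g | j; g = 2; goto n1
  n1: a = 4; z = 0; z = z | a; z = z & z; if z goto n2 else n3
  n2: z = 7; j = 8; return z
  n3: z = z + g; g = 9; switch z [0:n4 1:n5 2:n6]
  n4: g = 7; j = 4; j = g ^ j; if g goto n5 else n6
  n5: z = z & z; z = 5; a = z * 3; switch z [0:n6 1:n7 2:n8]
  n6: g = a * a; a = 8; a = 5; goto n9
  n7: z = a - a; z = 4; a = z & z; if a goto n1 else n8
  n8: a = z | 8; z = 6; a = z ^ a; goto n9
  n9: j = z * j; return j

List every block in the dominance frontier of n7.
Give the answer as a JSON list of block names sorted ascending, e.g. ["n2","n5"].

idom tree: n1←n0 n2←n1 n3←n1 n4←n3 n5←n3 n6←n3 n7←n5 n8←n5 n9←n3
Dom at joins:
  n1: preds {n0,n7}: {n0} ∩ {n0,n1,n3,n5,n7} = {n0}; idom=n0
  n5: preds {n3,n4}: {n0,n1,n3} ∩ {n0,n1,n3,n4} = {n0,n1,n3}; idom=n3
  n6: preds {n3,n4,n5}: {n0,n1,n3} ∩ {n0,n1,n3,n4} ∩ {n0,n1,n3,n5} = {n0,n1,n3}; idom=n3
  n8: preds {n5,n7}: {n0,n1,n3,n5} ∩ {n0,n1,n3,n5,n7} = {n0,n1,n3,n5}; idom=n5
  n9: preds {n6,n8}: {n0,n1,n3,n6} ∩ {n0,n1,n3,n5,n8} = {n0,n1,n3}; idom=n3

DF walk-up:
  n1←n0: walk · to n0
  n1←n7: walk n7→n5→n3→n1 to n0
  n5←n3: walk · to n3
  n5←n4: walk n4 to n3
  n6←n3: walk · to n3
  n6←n4: walk n4 to n3
  n6←n5: walk n5 to n3
  n8←n5: walk · to n5
  n8←n7: walk n7 to n5
  n9←n6: walk n6 to n3
  n9←n8: walk n8→n5 to n3
  DF(n0)=∅
  DF(n1)={n1}
  DF(n2)=∅
  DF(n3)={n1}
  DF(n4)={n5,n6}
  DF(n5)={n1,n6,n9}
  DF(n6)={n9}
  DF(n7)={n1,n8}
  DF(n8)={n9}
  DF(n9)=∅

DF(n7) = ["n1", "n8"]

Answer: ["n1", "n8"]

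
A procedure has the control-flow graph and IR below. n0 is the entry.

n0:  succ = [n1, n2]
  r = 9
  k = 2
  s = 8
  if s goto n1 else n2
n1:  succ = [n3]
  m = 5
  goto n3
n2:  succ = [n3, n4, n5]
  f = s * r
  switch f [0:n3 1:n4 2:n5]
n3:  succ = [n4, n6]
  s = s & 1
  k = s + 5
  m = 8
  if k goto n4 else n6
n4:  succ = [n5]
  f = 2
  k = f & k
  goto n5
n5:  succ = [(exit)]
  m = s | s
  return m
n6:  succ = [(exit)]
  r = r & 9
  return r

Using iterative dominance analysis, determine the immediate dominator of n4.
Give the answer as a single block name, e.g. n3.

Answer: n0

Derivation:
idom tree: n1←n0 n2←n0 n3←n0 n4←n0 n5←n0 n6←n3
Dom∩ at merges:
  n3: preds {n1,n2}: {n0,n1} ∩ {n0,n2} = {n0}; idom=n0
  n4: preds {n2,n3}: {n0,n2} ∩ {n0,n3} = {n0}; idom=n0
  n5: preds {n2,n4}: {n0,n2} ∩ {n0,n4} = {n0}; idom=n0

idom(n4) = n0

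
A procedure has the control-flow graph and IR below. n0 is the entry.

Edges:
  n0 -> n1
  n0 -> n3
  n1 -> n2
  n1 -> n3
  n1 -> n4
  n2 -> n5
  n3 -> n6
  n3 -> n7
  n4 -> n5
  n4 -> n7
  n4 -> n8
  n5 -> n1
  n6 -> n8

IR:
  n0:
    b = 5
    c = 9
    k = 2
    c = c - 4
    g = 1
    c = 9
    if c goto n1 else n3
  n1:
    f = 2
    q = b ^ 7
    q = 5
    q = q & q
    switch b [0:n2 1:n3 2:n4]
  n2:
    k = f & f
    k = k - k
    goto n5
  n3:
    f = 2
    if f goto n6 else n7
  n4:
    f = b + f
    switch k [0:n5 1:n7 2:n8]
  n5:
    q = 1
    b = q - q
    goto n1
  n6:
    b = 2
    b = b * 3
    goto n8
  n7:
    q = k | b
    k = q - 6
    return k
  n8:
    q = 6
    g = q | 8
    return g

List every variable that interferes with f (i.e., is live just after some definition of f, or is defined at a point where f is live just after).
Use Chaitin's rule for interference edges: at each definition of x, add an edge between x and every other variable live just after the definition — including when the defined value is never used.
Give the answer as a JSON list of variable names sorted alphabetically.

Answer: ["b", "k", "q"]

Derivation:
Per-block:
  n0 def {b,c,g,k} use ∅
  n1 def {f,q} use {b}
  n2 def {k} use {f}
  n3 def {f} use ∅
  n4 def {f} use {b,f,k}
  n5 def {b,q} use ∅
  n6 def {b} use ∅
  n7 def {k,q} use {b,k}
  n8 def {g,q} use ∅

Backward fixpoint:
  n0 li=∅ lo={b,k}
  n1 li={b,k} lo={b,f,k}
  n2 li={f} lo={k}
  n3 li={b,k} lo={b,k}
  n4 li={b,f,k} lo={b,k}
  n5 li={k} lo={b,k}
  n6 li=∅ lo=∅
  n7 li={b,k} lo=∅
  n8 li=∅ lo=∅

Interfere edges:
  b: {c,f,g,k,q}
  c: {b,k}
  f: {b,k,q}
  g: {b,k}
  k: {b,c,f,g,q}
  q: {b,f,k}

N(f) = ["b", "k", "q"]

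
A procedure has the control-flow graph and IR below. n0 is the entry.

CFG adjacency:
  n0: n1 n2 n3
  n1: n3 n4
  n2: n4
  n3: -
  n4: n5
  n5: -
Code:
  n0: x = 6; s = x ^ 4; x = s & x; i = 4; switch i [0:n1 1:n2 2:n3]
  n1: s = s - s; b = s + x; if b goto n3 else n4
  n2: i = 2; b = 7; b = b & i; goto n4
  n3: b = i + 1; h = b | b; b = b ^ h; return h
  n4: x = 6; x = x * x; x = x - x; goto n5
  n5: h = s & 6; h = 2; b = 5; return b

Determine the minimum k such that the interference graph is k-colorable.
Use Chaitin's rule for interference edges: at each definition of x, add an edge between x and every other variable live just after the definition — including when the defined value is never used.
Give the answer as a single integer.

Per-block:
  n0: {i,s,x} / ∅
  n1: {b,s} / {s,x}
  n2: {b,i} / ∅
  n3: {b,h} / {i}
  n4: {x} / ∅
  n5: {b,h} / {s}

Liveness:
  live n0: ∅→{i,s,x}
  live n1: {i,s,x}→{i,s}
  live n2: {s}→{s}
  live n3: {i}→∅
  live n4: {s}→{s}
  live n5: {s}→∅

Interference:
  b — {h,i,s}
  h — {b}
  i — {b,s,x}
  s — {b,i,x}
  x — {i,s}

Registers:
  clique {b,i,s} ⇒ need ≥ 3
  3-colouring: R0={b,x}  R1={h,i}  R2={s}
  χ = 3

Answer: 3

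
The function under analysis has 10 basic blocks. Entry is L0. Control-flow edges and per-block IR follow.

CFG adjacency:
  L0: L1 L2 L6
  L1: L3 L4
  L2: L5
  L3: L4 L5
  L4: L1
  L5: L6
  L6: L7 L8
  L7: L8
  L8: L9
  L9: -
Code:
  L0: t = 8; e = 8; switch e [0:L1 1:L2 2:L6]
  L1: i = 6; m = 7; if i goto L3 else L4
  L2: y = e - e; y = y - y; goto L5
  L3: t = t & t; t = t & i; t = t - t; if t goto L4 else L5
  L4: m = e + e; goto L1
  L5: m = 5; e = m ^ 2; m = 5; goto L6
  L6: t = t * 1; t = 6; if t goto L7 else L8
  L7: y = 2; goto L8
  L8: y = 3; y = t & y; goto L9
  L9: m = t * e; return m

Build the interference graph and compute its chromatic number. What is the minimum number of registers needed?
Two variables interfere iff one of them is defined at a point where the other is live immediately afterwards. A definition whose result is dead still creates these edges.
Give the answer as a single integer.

Per-block:
  L0: {e,t} / ∅
  L1: {i,m} / ∅
  L2: {y} / {e}
  L3: {t} / {i,t}
  L4: {m} / {e}
  L5: {e,m} / ∅
  L6: {t} / {t}
  L7: {y} / ∅
  L8: {y} / {t}
  L9: {m} / {e,t}

Live sets:
  L0 li=∅ lo={e,t}
  L1 li={e,t} lo={e,i,t}
  L2 li={e,t} lo={t}
  L3 li={e,i,t} lo={e,t}
  L4 li={e,t} lo={e,t}
  L5 li={t} lo={e,t}
  L6 li={e,t} lo={e,t}
  L7 li={e,t} lo={e,t}
  L8 li={e,t} lo={e,t}
  L9 li={e,t} lo=∅

Interfere edges:
  e↔{i,m,t,y}
  i↔{e,m,t}
  m↔{e,i,t}
  t↔{e,i,m,y}
  y↔{e,t}

Chromatic number:
  clique {e,i,m,t} ⇒ need ≥ 4
  assign e→R0 i→R2 m→R3 t→R1 y→R2 — no edge inside a register ⇒ χ ≤ 4
  χ = 4

Answer: 4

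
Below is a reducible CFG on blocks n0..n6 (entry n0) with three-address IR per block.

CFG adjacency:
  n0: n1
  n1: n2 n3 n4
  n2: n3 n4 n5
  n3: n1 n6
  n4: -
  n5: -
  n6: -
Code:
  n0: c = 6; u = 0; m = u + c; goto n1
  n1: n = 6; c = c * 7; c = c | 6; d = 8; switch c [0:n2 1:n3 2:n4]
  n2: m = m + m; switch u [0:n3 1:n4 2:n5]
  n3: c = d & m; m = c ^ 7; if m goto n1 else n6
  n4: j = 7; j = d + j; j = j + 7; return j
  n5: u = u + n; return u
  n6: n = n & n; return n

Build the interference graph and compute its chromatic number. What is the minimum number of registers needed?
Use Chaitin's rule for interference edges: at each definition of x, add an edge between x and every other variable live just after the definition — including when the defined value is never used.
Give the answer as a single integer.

Answer: 5

Derivation:
Per-block:
  n0: {c,m,u} / ∅
  n1: {c,d,n} / {c}
  n2: {m} / {m,u}
  n3: {c,m} / {d,m}
  n4: {j} / {d}
  n5: {u} / {n,u}
  n6: {n} / {n}

Backward fixpoint:
  n0: in=∅ out={c,m,u}
  n1: in={c,m,u} out={d,m,n,u}
  n2: in={d,m,n,u} out={d,m,n,u}
  n3: in={d,m,n,u} out={c,m,n,u}
  n4: in={d} out=∅
  n5: in={n,u} out=∅
  n6: in={n} out=∅

Conflict graph:
  c — {d,m,n,u}
  d — {c,j,m,n,u}
  j — {d}
  m — {c,d,n,u}
  n — {c,d,m,u}
  u — {c,d,m,n}

Colouring:
  lower bound: {c,d,m,n,u} mutually conflict ⇒ χ ≥ 5
  assign c→c1 d→c0 j→c1 m→c2 n→c3 u→c4 — no edge inside a register ⇒ χ ≤ 5
  χ = 5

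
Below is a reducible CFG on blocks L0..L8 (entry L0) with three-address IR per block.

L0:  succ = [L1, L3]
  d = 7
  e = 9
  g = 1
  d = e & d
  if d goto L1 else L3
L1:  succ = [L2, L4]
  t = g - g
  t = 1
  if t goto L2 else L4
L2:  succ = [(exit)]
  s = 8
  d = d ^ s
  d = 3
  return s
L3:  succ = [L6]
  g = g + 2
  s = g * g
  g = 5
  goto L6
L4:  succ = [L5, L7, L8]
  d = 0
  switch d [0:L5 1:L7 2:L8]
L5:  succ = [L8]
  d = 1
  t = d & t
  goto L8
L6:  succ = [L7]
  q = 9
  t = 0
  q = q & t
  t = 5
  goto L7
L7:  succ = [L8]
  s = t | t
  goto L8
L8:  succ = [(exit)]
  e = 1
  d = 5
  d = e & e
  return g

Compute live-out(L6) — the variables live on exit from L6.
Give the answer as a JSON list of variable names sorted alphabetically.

Per-block:
  L0: def={d,e,g} ue=∅
  L1: def={t} ue={g}
  L2: def={d,s} ue={d}
  L3: def={g,s} ue={g}
  L4: def={d} ue=∅
  L5: def={d,t} ue={t}
  L6: def={q,t} ue=∅
  L7: def={s} ue={t}
  L8: def={d,e} ue={g}

Backward fixpoint:
  L0: in=∅ out={d,g}
  L1: in={d,g} out={d,g,t}
  L2: in={d} out=∅
  L3: in={g} out={g}
  L4: in={g,t} out={g,t}
  L5: in={g,t} out={g}
  L6: in={g} out={g,t}
  L7: in={g,t} out={g}
  L8: in={g} out=∅

live-out(L6) = ["g", "t"]

Answer: ["g", "t"]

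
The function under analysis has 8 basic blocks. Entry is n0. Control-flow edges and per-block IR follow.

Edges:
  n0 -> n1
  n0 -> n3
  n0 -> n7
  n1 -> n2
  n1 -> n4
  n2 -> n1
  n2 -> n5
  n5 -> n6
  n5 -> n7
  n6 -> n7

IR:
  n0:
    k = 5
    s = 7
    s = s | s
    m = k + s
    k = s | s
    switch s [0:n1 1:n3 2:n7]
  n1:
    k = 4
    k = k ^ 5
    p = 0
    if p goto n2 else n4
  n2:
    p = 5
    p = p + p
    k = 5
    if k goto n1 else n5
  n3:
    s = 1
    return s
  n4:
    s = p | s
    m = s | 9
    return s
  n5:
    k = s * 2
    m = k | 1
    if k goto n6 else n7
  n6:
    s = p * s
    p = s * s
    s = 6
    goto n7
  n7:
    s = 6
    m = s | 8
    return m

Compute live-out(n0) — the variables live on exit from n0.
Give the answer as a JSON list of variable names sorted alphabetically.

def/use:
  n0 def {k,m,s} use ∅
  n1 def {k,p} use ∅
  n2 def {k,p} use ∅
  n3 def {s} use ∅
  n4 def {m,s} use {p,s}
  n5 def {k,m} use {s}
  n6 def {p,s} use {p,s}
  n7 def {m,s} use ∅

Backward fixpoint:
  live n0: ∅→{s}
  live n1: {s}→{p,s}
  live n2: {s}→{p,s}
  live n3: ∅→∅
  live n4: {p,s}→∅
  live n5: {p,s}→{p,s}
  live n6: {p,s}→∅
  live n7: ∅→∅

live-out(n0) = ["s"]

Answer: ["s"]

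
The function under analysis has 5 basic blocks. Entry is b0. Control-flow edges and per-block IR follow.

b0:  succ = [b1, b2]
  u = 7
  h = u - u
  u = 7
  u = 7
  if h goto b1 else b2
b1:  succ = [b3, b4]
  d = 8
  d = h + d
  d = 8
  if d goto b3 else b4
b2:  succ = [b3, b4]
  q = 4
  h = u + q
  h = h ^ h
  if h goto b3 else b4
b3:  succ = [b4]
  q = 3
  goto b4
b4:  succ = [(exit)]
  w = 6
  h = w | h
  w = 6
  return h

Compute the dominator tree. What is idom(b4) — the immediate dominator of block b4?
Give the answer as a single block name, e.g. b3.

Answer: b0

Analysis:
idom tree: b1←b0 b2←b0 b3←b0 b4←b0
Dom at joins:
  b3: preds {b1,b2}: {b0,b1} ∩ {b0,b2} = {b0}; idom=b0
  b4: preds {b1,b2,b3}: {b0,b1} ∩ {b0,b2} ∩ {b0,b3} = {b0}; idom=b0

idom(b4) = b0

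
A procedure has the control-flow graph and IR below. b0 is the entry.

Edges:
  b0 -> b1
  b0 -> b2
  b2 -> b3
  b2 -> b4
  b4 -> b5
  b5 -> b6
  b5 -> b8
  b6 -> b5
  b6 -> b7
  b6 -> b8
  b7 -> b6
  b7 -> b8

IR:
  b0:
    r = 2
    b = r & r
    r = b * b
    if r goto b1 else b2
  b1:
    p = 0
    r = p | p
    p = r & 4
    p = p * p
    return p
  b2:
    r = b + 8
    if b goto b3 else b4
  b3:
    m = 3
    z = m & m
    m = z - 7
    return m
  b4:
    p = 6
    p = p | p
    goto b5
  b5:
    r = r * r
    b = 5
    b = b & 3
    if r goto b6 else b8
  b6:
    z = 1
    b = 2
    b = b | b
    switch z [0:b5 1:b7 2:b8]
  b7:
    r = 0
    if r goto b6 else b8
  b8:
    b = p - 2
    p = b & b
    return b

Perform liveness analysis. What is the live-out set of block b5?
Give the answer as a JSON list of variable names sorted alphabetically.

Answer: ["p", "r"]

Working:
def/use:
  b0 def {b,r} use ∅
  b1 def {p,r} use ∅
  b2 def {r} use {b}
  b3 def {m,z} use ∅
  b4 def {p} use ∅
  b5 def {b,r} use {r}
  b6 def {b,z} use ∅
  b7 def {r} use ∅
  b8 def {b,p} use {p}

Backward fixpoint:
  b0 li=∅ lo={b}
  b1 li=∅ lo=∅
  b2 li={b} lo={r}
  b3 li=∅ lo=∅
  b4 li={r} lo={p,r}
  b5 li={p,r} lo={p,r}
  b6 li={p,r} lo={p,r}
  b7 li={p} lo={p,r}
  b8 li={p} lo=∅

live-out(b5) = ["p", "r"]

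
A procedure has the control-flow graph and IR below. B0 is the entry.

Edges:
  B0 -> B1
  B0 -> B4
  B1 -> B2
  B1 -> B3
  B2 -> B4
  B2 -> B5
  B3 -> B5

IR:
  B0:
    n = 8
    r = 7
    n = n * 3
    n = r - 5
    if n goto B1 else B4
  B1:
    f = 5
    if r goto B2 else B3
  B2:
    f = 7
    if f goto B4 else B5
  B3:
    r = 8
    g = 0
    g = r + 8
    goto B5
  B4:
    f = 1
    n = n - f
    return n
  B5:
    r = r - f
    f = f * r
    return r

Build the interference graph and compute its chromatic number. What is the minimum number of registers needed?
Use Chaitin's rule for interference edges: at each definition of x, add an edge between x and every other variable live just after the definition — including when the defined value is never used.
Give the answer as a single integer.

Block summaries:
  B0: {n,r} / ∅
  B1: {f} / {r}
  B2: {f} / ∅
  B3: {g,r} / ∅
  B4: {f,n} / {n}
  B5: {f,r} / {f,r}

Liveness:
  B0 li=∅ lo={n,r}
  B1 li={n,r} lo={f,n,r}
  B2 li={n,r} lo={f,n,r}
  B3 li={f} lo={f,r}
  B4 li={n} lo=∅
  B5 li={f,r} lo=∅

Conflict graph:
  f: {g,n,r}
  g: {f,r}
  n: {f,r}
  r: {f,g,n}

Chromatic number:
  lower bound: {f,g,r} mutually conflict ⇒ χ ≥ 3
  assign f→c0 g→c2 n→c2 r→c1 — no edge inside a register ⇒ χ ≤ 3
  χ = 3

Answer: 3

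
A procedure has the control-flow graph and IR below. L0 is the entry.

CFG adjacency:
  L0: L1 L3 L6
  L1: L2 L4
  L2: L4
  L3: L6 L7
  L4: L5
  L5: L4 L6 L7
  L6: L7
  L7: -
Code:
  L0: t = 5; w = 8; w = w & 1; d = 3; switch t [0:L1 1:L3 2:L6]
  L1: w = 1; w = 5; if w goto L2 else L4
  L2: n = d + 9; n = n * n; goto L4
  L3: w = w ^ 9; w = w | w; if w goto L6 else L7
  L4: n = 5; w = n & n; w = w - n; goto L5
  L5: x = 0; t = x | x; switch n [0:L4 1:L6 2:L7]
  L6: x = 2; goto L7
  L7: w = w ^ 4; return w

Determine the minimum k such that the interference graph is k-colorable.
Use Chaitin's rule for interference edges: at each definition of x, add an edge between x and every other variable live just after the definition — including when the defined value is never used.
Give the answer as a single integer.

def/use:
  L0: {d,t,w} / ∅
  L1: {w} / ∅
  L2: {n} / {d}
  L3: {w} / {w}
  L4: {n,w} / ∅
  L5: {t,x} / {n}
  L6: {x} / ∅
  L7: {w} / {w}

Backward fixpoint:
  L0 li=∅ lo={d,w}
  L1 li={d} lo={d}
  L2 li={d} lo=∅
  L3 li={w} lo={w}
  L4 li=∅ lo={n,w}
  L5 li={n,w} lo={w}
  L6 li={w} lo={w}
  L7 li={w} lo=∅

Interfere edges:
  d: {t,w}
  n: {t,w,x}
  t: {d,n,w}
  w: {d,n,t,x}
  x: {n,w}

Registers:
  lower bound: {d,t,w} mutually conflict ⇒ χ ≥ 3
  assign d→R1 n→R1 t→R2 w→R0 x→R2 — no edge inside a register ⇒ χ ≤ 3
  χ = 3

Answer: 3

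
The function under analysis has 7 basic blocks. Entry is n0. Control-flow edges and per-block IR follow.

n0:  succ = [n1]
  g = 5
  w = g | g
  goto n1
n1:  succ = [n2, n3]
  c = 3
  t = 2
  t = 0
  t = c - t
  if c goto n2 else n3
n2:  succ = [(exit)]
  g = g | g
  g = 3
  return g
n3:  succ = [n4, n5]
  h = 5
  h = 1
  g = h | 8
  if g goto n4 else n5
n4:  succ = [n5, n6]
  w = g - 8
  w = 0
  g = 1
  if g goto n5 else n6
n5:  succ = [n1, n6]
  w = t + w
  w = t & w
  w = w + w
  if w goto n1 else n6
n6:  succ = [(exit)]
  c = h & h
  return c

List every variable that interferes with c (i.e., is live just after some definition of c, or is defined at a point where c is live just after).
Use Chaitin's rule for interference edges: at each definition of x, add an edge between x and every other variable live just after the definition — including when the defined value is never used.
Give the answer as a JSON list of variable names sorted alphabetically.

Answer: ["g", "t", "w"]

Derivation:
Per-block:
  n0: {g,w} / ∅
  n1: {c,t} / ∅
  n2: {g} / {g}
  n3: {g,h} / ∅
  n4: {g,w} / {g}
  n5: {w} / {t,w}
  n6: {c} / {h}

Backward fixpoint:
  live n0: ∅→{g,w}
  live n1: {g,w}→{g,t,w}
  live n2: {g}→∅
  live n3: {t,w}→{g,h,t,w}
  live n4: {g,h,t}→{g,h,t,w}
  live n5: {g,h,t,w}→{g,h,w}
  live n6: {h}→∅

Conflict graph:
  c↔{g,t,w}
  g↔{c,h,t,w}
  h↔{g,t,w}
  t↔{c,g,h,w}
  w↔{c,g,h,t}

N(c) = ["g", "t", "w"]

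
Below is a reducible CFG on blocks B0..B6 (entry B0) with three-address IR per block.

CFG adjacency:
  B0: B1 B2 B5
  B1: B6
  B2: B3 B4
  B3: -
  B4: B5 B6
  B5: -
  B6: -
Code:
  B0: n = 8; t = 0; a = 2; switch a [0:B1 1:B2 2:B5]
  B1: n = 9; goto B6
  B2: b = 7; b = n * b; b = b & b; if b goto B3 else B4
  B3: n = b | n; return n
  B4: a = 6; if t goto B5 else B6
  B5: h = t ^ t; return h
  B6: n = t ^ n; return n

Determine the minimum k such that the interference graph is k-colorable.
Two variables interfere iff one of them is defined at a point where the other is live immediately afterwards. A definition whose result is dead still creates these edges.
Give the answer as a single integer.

Answer: 3

Analysis:
Block summaries:
  B0 def {a,n,t} use ∅
  B1 def {n} use ∅
  B2 def {b} use {n}
  B3 def {n} use {b,n}
  B4 def {a} use {t}
  B5 def {h} use {t}
  B6 def {n} use {n,t}

Liveness:
  live B0: ∅→{n,t}
  live B1: {t}→{n,t}
  live B2: {n,t}→{b,n,t}
  live B3: {b,n}→∅
  live B4: {n,t}→{n,t}
  live B5: {t}→∅
  live B6: {n,t}→∅

Interfere edges:
  a↔{n,t}
  b↔{n,t}
  h↔∅
  n↔{a,b,t}
  t↔{a,b,n}

Colouring:
  {a,n,t} pairwise interfere (3-clique) ⇒ χ ≥ 3
  assign a→c2 b→c2 h→c0 n→c0 t→c1 — no edge inside a register ⇒ χ ≤ 3
  χ = 3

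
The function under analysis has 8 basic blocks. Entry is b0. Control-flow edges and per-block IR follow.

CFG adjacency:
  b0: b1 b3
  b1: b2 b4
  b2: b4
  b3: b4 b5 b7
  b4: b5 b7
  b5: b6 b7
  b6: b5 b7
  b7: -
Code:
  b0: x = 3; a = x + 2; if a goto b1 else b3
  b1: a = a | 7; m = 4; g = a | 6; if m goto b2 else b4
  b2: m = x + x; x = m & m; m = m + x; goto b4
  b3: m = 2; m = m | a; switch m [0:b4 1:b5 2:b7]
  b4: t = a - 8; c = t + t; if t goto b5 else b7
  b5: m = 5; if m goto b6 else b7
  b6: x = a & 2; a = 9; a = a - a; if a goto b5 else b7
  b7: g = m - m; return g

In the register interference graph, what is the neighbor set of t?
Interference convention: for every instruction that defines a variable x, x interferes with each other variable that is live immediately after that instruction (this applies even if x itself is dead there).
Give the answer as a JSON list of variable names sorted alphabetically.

Per-block:
  b0 def {a,x} use ∅
  b1 def {a,g,m} use {a}
  b2 def {m,x} use {x}
  b3 def {m} use {a}
  b4 def {c,t} use {a}
  b5 def {m} use ∅
  b6 def {a,x} use {a}
  b7 def {g} use {m}

Live sets:
  live b0: ∅→{a,x}
  live b1: {a,x}→{a,m,x}
  live b2: {a,x}→{a,m}
  live b3: {a}→{a,m}
  live b4: {a,m}→{a,m}
  live b5: {a}→{a,m}
  live b6: {a,m}→{a,m}
  live b7: {m}→∅

Interference:
  a: {c,g,m,t,x}
  c: {a,m,t}
  g: {a,m,x}
  m: {a,c,g,t,x}
  t: {a,c,m}
  x: {a,g,m}

N(t) = ["a", "c", "m"]

Answer: ["a", "c", "m"]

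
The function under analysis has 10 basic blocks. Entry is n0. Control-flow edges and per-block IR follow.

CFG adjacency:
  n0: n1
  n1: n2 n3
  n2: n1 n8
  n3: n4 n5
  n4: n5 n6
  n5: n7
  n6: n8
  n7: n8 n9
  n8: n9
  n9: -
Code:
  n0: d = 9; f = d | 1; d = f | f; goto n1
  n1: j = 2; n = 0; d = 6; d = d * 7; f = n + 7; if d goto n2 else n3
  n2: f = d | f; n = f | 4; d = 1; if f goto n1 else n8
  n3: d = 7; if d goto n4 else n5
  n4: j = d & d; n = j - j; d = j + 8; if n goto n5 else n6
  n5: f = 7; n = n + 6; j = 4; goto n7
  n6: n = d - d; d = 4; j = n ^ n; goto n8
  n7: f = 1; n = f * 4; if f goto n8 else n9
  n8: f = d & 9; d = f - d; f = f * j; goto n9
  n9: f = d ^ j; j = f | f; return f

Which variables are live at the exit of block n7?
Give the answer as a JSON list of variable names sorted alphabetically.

Per-block:
  n0: {d,f} / ∅
  n1: {d,f,j,n} / ∅
  n2: {d,f,n} / {d,f}
  n3: {d} / ∅
  n4: {d,j,n} / {d}
  n5: {f,j,n} / {n}
  n6: {d,j,n} / {d}
  n7: {f,n} / ∅
  n8: {d,f} / {d,j}
  n9: {f,j} / {d,j}

Live sets:
  live n0: ∅→∅
  live n1: ∅→{d,f,j,n}
  live n2: {d,f,j}→{d,j}
  live n3: {n}→{d,n}
  live n4: {d}→{d,n}
  live n5: {d,n}→{d,j}
  live n6: {d}→{d,j}
  live n7: {d,j}→{d,j}
  live n8: {d,j}→{d,j}
  live n9: {d,j}→∅

live-out(n7) = ["d", "j"]

Answer: ["d", "j"]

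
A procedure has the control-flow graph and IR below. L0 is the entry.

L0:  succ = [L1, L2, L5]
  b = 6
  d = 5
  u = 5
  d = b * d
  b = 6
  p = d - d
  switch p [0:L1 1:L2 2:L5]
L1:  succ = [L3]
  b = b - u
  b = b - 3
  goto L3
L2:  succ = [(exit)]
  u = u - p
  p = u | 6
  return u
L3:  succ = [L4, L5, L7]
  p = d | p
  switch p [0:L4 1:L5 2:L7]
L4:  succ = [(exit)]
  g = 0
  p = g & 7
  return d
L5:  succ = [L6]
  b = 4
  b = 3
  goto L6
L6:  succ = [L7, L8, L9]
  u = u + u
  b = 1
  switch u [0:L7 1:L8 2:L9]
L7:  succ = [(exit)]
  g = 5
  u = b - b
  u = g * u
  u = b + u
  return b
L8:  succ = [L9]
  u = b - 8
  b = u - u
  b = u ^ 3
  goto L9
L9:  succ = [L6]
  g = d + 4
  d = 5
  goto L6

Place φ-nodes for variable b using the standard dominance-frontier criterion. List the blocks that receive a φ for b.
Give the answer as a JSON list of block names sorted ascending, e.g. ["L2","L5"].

Answer: ["L5", "L6", "L7", "L9"]

Working:
idom tree: L1←L0 L2←L0 L3←L1 L4←L3 L5←L0 L6←L5 L7←L0 L8←L6 L9←L6
Join-block Dom:
  L5: preds {L0,L3}: {L0} ∩ {L0,L1,L3} = {L0}; idom=L0
  L6: preds {L5,L9}: {L0,L5} ∩ {L0,L5,L6,L9} = {L0,L5}; idom=L5
  L7: preds {L3,L6}: {L0,L1,L3} ∩ {L0,L5,L6} = {L0}; idom=L0
  L9: preds {L6,L8}: {L0,L5,L6} ∩ {L0,L5,L6,L8} = {L0,L5,L6}; idom=L6

Frontier:
  L5←L0: walk · to L0
  L5←L3: walk L3→L1 to L0
  L6←L5: walk · to L5
  L6←L9: walk L9→L6 to L5
  L7←L3: walk L3→L1 to L0
  L7←L6: walk L6→L5 to L0
  L9←L6: walk · to L6
  L9←L8: walk L8 to L6
  DF(L0)=∅
  DF(L1)={L5,L7}
  DF(L2)=∅
  DF(L3)={L5,L7}
  DF(L4)=∅
  DF(L5)={L7}
  DF(L6)={L6,L7}
  DF(L7)=∅
  DF(L8)={L9}
  DF(L9)={L6}

φ for b: defs {L0,L1,L5,L6,L8}
  DF⁺ = {L5,L6,L7,L9}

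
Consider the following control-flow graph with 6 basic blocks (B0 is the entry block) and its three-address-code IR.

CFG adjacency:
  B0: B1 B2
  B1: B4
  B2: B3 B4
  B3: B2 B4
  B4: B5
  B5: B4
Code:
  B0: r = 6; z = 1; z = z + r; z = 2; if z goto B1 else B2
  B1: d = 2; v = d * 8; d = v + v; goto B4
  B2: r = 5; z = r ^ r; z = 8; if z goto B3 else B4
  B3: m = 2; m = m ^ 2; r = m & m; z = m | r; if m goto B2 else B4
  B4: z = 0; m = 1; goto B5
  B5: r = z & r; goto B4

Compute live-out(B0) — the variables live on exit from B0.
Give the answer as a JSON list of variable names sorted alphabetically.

Answer: ["r"]

Derivation:
Block summaries:
  B0: {r,z} / ∅
  B1: {d,v} / ∅
  B2: {r,z} / ∅
  B3: {m,r,z} / ∅
  B4: {m,z} / ∅
  B5: {r} / {r,z}

Live sets:
  live B0: ∅→{r}
  live B1: {r}→{r}
  live B2: ∅→{r}
  live B3: ∅→{r}
  live B4: {r}→{r,z}
  live B5: {r,z}→{r}

live-out(B0) = ["r"]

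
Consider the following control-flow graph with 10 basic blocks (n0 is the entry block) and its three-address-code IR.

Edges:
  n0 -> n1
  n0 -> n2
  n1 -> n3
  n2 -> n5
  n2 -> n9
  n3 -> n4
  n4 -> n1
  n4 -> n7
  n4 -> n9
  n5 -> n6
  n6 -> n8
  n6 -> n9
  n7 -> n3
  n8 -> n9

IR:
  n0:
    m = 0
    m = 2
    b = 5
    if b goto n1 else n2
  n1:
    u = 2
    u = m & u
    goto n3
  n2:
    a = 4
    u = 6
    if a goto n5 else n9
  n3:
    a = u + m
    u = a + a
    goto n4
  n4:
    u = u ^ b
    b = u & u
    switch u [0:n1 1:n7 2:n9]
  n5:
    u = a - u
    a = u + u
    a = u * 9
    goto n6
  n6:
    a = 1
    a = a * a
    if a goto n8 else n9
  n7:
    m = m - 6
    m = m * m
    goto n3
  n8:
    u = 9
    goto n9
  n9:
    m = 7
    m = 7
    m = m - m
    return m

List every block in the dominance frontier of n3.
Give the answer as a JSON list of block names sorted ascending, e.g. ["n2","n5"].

idom tree: n1←n0 n2←n0 n3←n1 n4←n3 n5←n2 n6←n5 n7←n4 n8←n6 n9←n0
Join-block Dom:
  n1: preds {n0,n4}: {n0} ∩ {n0,n1,n3,n4} = {n0}; idom=n0
  n3: preds {n1,n7}: {n0,n1} ∩ {n0,n1,n3,n4,n7} = {n0,n1}; idom=n1
  n9: preds {n2,n4,n6,n8}: {n0,n2} ∩ {n0,n1,n3,n4} ∩ {n0,n2,n5,n6} ∩ {n0,n2,n5,n6,n8} = {n0}; idom=n0

DF derivation:
  join n1 pred n0: · stop@n0
  join n1 pred n4: n4→n3→n1 stop@n0
  join n3 pred n1: · stop@n1
  join n3 pred n7: n7→n4→n3 stop@n1
  join n9 pred n2: n2 stop@n0
  join n9 pred n4: n4→n3→n1 stop@n0
  join n9 pred n6: n6→n5→n2 stop@n0
  join n9 pred n8: n8→n6→n5→n2 stop@n0
  n0 → ∅
  n1 → {n1,n9}
  n2 → {n9}
  n3 → {n1,n3,n9}
  n4 → {n1,n3,n9}
  n5 → {n9}
  n6 → {n9}
  n7 → {n3}
  n8 → {n9}
  n9 → ∅

DF(n3) = ["n1", "n3", "n9"]

Answer: ["n1", "n3", "n9"]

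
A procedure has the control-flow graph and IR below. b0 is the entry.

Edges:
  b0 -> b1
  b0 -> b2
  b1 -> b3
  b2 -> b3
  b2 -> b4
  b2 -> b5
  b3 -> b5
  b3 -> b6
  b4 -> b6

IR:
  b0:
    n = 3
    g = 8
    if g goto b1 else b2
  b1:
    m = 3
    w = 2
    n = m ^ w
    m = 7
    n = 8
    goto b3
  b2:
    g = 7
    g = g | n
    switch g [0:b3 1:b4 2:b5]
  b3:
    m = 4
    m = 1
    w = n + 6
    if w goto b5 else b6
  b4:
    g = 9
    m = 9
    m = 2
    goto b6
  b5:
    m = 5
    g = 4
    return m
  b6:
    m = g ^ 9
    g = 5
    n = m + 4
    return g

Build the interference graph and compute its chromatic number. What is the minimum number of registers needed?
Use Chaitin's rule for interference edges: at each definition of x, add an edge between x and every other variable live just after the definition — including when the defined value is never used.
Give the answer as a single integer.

Per-block:
  b0: {g,n} / ∅
  b1: {m,n,w} / ∅
  b2: {g} / {n}
  b3: {m,w} / {n}
  b4: {g,m} / ∅
  b5: {g,m} / ∅
  b6: {g,m,n} / {g}

Backward fixpoint:
  b0: in=∅ out={g,n}
  b1: in={g} out={g,n}
  b2: in={n} out={g,n}
  b3: in={g,n} out={g}
  b4: in=∅ out={g}
  b5: in=∅ out=∅
  b6: in={g} out=∅

Interference:
  g — {m,n,w}
  m — {g,n,w}
  n — {g,m}
  w — {g,m}

Chromatic number:
  lower bound: {g,m,n} mutually conflict ⇒ χ ≥ 3
  3-colouring: R0={g}  R1={m}  R2={n,w}
  χ = 3

Answer: 3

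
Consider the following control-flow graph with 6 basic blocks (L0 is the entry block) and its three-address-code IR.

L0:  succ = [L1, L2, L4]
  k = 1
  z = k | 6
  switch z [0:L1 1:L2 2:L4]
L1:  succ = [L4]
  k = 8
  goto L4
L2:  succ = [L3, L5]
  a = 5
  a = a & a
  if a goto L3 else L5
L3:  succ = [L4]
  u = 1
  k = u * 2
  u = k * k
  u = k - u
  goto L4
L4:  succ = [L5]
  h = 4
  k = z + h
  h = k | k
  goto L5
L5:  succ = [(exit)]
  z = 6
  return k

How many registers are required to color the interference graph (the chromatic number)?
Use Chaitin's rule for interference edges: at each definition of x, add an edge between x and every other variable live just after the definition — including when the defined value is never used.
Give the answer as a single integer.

Answer: 3

Derivation:
Per-block:
  L0 def {k,z} use ∅
  L1 def {k} use ∅
  L2 def {a} use ∅
  L3 def {k,u} use ∅
  L4 def {h,k} use {z}
  L5 def {z} use {k}

Backward fixpoint:
  live L0: ∅→{k,z}
  live L1: {z}→{z}
  live L2: {k,z}→{k,z}
  live L3: {z}→{z}
  live L4: {z}→{k}
  live L5: {k}→∅

Interference:
  a↔{k,z}
  h↔{k,z}
  k↔{a,h,u,z}
  u↔{k,z}
  z↔{a,h,k,u}

Registers:
  lower bound: {a,k,z} mutually conflict ⇒ χ ≥ 3
  assign a→R2 h→R2 k→R0 u→R2 z→R1 — no edge inside a register ⇒ χ ≤ 3
  χ = 3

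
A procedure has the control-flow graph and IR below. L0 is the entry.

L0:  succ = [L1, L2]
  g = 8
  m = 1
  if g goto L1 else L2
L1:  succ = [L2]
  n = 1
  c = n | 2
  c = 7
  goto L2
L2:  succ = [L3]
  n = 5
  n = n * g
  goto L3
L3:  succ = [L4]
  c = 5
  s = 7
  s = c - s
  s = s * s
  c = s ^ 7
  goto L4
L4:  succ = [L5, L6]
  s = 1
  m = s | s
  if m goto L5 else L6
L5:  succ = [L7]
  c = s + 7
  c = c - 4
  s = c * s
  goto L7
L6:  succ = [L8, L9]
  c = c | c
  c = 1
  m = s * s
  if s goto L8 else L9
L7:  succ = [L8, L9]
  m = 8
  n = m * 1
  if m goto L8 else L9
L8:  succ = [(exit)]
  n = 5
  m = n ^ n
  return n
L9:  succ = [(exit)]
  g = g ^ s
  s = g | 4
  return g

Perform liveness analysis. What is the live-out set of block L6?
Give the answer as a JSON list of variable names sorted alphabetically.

Block summaries:
  L0: {g,m} / ∅
  L1: {c,n} / ∅
  L2: {n} / {g}
  L3: {c,s} / ∅
  L4: {m,s} / ∅
  L5: {c,s} / {s}
  L6: {c,m} / {c,s}
  L7: {m,n} / ∅
  L8: {m,n} / ∅
  L9: {g,s} / {g,s}

Liveness:
  L0 li=∅ lo={g}
  L1 li={g} lo={g}
  L2 li={g} lo={g}
  L3 li={g} lo={c,g}
  L4 li={c,g} lo={c,g,s}
  L5 li={g,s} lo={g,s}
  L6 li={c,g,s} lo={g,s}
  L7 li={g,s} lo={g,s}
  L8 li=∅ lo=∅
  L9 li={g,s} lo=∅

live-out(L6) = ["g", "s"]

Answer: ["g", "s"]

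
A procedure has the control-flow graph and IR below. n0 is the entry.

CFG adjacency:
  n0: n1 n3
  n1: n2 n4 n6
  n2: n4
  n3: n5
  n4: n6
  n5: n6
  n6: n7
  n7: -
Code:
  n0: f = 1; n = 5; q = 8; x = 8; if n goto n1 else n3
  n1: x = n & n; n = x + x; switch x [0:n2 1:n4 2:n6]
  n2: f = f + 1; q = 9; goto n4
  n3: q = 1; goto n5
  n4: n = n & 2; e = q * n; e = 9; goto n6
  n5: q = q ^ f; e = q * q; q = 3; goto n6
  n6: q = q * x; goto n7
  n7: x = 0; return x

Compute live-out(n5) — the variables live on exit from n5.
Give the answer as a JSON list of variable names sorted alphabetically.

Answer: ["q", "x"]

Analysis:
Block summaries:
  n0: {f,n,q,x} / ∅
  n1: {n,x} / {n}
  n2: {f,q} / {f}
  n3: {q} / ∅
  n4: {e,n} / {n,q}
  n5: {e,q} / {f,q}
  n6: {q} / {q,x}
  n7: {x} / ∅

Backward fixpoint:
  n0 li=∅ lo={f,n,q,x}
  n1 li={f,n,q} lo={f,n,q,x}
  n2 li={f,n,x} lo={n,q,x}
  n3 li={f,x} lo={f,q,x}
  n4 li={n,q,x} lo={q,x}
  n5 li={f,q,x} lo={q,x}
  n6 li={q,x} lo=∅
  n7 li=∅ lo=∅

live-out(n5) = ["q", "x"]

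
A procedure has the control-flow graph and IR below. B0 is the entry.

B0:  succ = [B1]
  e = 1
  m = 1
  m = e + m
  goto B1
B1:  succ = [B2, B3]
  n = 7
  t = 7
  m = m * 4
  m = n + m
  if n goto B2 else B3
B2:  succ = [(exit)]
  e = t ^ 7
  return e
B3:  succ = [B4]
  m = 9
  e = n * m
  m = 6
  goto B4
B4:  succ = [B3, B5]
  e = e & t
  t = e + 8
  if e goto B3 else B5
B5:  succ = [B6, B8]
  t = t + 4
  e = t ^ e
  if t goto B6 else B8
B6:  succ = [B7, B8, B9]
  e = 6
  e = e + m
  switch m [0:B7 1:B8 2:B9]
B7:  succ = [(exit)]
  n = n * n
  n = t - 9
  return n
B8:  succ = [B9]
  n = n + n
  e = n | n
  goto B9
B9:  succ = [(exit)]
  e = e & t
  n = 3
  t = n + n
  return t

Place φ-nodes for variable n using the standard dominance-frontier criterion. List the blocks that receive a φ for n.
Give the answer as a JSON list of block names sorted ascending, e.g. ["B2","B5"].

idom tree: B1←B0 B2←B1 B3←B1 B4←B3 B5←B4 B6←B5 B7←B6 B8←B5 B9←B5
Dom at joins:
  B3: preds {B1,B4}: {B0,B1} ∩ {B0,B1,B3,B4} = {B0,B1}; idom=B1
  B8: preds {B5,B6}: {B0,B1,B3,B4,B5} ∩ {B0,B1,B3,B4,B5,B6} = {B0,B1,B3,B4,B5}; idom=B5
  B9: preds {B6,B8}: {B0,B1,B3,B4,B5,B6} ∩ {B0,B1,B3,B4,B5,B8} = {B0,B1,B3,B4,B5}; idom=B5

DF walk-up:
  B3←B1: walk · to B1
  B3←B4: walk B4→B3 to B1
  B8←B5: walk · to B5
  B8←B6: walk B6 to B5
  B9←B6: walk B6 to B5
  B9←B8: walk B8 to B5
  B0 → ∅
  B1 → ∅
  B2 → ∅
  B3 → {B3}
  B4 → {B3}
  B5 → ∅
  B6 → {B8,B9}
  B7 → ∅
  B8 → {B9}
  B9 → ∅

φ for n: defs {B1,B7,B8,B9}
  DF⁺ = {B9}

Answer: ["B9"]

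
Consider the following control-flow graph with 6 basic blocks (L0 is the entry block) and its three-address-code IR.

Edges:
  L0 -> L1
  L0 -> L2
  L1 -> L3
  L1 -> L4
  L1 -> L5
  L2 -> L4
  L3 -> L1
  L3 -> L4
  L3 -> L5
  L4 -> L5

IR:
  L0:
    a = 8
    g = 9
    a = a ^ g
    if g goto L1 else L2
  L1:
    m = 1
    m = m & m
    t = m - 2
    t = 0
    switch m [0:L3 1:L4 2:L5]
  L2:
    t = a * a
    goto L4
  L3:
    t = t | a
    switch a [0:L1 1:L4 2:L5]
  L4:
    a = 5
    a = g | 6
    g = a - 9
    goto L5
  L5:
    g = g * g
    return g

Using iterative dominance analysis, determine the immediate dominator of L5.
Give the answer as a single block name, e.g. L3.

Answer: L0

Analysis:
idom tree: L1←L0 L2←L0 L3←L1 L4←L0 L5←L0
Join-block Dom:
  L1: preds {L0,L3}: {L0} ∩ {L0,L1,L3} = {L0}; idom=L0
  L4: preds {L1,L2,L3}: {L0,L1} ∩ {L0,L2} ∩ {L0,L1,L3} = {L0}; idom=L0
  L5: preds {L1,L3,L4}: {L0,L1} ∩ {L0,L1,L3} ∩ {L0,L4} = {L0}; idom=L0

idom(L5) = L0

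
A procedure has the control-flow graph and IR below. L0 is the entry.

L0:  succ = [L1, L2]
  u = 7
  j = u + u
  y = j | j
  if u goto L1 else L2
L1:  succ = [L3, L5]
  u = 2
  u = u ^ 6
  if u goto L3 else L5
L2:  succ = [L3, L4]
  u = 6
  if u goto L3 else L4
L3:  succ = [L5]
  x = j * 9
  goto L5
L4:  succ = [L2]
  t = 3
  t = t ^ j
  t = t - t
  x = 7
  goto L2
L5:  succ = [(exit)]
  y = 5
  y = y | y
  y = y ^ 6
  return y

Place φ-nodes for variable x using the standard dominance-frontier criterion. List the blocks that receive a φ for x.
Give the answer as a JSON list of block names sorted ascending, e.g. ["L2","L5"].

idom tree: L1←L0 L2←L0 L3←L0 L4←L2 L5←L0
Join-block Dom:
  L2: preds {L0,L4}: {L0} ∩ {L0,L2,L4} = {L0}; idom=L0
  L3: preds {L1,L2}: {L0,L1} ∩ {L0,L2} = {L0}; idom=L0
  L5: preds {L1,L3}: {L0,L1} ∩ {L0,L3} = {L0}; idom=L0

DF derivation:
  L2←L0: walk · to L0
  L2←L4: walk L4→L2 to L0
  L3←L1: walk L1 to L0
  L3←L2: walk L2 to L0
  L5←L1: walk L1 to L0
  L5←L3: walk L3 to L0
  L0 → ∅
  L1 → {L3,L5}
  L2 → {L2,L3}
  L3 → {L5}
  L4 → {L2}
  L5 → ∅

φ for x: defs {L3,L4}
  DF⁺ = {L2,L3,L5}

Answer: ["L2", "L3", "L5"]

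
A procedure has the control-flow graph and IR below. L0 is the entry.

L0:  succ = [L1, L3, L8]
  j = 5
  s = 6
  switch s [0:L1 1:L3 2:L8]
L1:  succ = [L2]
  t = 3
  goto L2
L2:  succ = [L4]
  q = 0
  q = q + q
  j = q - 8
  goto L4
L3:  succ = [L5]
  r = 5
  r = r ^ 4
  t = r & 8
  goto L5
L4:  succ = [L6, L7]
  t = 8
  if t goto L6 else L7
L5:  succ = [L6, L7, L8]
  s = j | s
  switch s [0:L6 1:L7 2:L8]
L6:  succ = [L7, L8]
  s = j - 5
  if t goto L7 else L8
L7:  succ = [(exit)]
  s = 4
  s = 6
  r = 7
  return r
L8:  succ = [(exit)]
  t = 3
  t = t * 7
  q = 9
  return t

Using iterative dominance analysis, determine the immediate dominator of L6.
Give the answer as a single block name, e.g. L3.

idom tree: L1←L0 L2←L1 L3←L0 L4←L2 L5←L3 L6←L0 L7←L0 L8←L0
Dom∩ at merges:
  L6: preds {L4,L5}: {L0,L1,L2,L4} ∩ {L0,L3,L5} = {L0}; idom=L0
  L7: preds {L4,L5,L6}: {L0,L1,L2,L4} ∩ {L0,L3,L5} ∩ {L0,L6} = {L0}; idom=L0
  L8: preds {L0,L5,L6}: {L0} ∩ {L0,L3,L5} ∩ {L0,L6} = {L0}; idom=L0

idom(L6) = L0

Answer: L0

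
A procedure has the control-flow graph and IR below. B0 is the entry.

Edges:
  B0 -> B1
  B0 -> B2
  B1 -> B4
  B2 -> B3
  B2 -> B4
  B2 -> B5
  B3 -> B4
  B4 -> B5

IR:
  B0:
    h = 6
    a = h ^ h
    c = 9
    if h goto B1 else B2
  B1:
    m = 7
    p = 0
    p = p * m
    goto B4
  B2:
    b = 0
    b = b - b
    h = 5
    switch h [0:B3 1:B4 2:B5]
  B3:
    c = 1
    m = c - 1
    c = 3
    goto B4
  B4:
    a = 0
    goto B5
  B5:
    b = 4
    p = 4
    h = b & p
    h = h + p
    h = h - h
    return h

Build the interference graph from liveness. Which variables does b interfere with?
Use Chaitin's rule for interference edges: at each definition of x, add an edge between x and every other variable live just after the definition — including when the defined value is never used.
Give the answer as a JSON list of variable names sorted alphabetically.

Block summaries:
  B0 def {a,c,h} use ∅
  B1 def {m,p} use ∅
  B2 def {b,h} use ∅
  B3 def {c,m} use ∅
  B4 def {a} use ∅
  B5 def {b,h,p} use ∅

Backward fixpoint:
  B0 li=∅ lo=∅
  B1 li=∅ lo=∅
  B2 li=∅ lo=∅
  B3 li=∅ lo=∅
  B4 li=∅ lo=∅
  B5 li=∅ lo=∅

Interference:
  a↔{h}
  b↔{p}
  c↔{h}
  h↔{a,c,p}
  m↔{p}
  p↔{b,h,m}

N(b) = ["p"]

Answer: ["p"]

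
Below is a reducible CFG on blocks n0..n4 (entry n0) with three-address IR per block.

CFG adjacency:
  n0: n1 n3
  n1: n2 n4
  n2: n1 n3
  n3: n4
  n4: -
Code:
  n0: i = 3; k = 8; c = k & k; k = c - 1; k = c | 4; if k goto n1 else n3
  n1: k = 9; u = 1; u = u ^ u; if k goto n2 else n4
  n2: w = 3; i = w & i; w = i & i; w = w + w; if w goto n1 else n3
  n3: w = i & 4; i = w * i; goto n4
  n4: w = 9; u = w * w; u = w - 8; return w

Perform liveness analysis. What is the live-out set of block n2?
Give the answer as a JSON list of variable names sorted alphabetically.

def/use:
  n0: {c,i,k} / ∅
  n1: {k,u} / ∅
  n2: {i,w} / {i}
  n3: {i,w} / {i}
  n4: {u,w} / ∅

Liveness:
  live n0: ∅→{i}
  live n1: {i}→{i}
  live n2: {i}→{i}
  live n3: {i}→∅
  live n4: ∅→∅

live-out(n2) = ["i"]

Answer: ["i"]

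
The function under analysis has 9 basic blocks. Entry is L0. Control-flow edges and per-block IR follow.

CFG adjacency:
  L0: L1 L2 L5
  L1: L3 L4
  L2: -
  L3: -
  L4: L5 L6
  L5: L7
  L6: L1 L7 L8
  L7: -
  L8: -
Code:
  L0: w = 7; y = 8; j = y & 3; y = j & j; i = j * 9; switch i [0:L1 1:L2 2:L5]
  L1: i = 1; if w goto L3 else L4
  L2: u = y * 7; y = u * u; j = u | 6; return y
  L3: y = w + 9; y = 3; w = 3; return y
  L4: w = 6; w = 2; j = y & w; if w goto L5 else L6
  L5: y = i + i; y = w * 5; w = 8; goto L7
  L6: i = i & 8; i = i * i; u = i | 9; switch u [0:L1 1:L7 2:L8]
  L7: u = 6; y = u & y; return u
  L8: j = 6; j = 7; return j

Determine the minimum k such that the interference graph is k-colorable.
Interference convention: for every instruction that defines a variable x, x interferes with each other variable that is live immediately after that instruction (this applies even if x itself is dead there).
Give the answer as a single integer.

Answer: 4

Working:
def/use:
  L0: def={i,j,w,y} ue=∅
  L1: def={i} ue={w}
  L2: def={j,u,y} ue={y}
  L3: def={w,y} ue={w}
  L4: def={j,w} ue={y}
  L5: def={w,y} ue={i,w}
  L6: def={i,u} ue={i}
  L7: def={u,y} ue={y}
  L8: def={j} ue=∅

Live sets:
  L0 li=∅ lo={i,w,y}
  L1 li={w,y} lo={i,w,y}
  L2 li={y} lo=∅
  L3 li={w} lo=∅
  L4 li={i,y} lo={i,w,y}
  L5 li={i,w} lo={y}
  L6 li={i,w,y} lo={w,y}
  L7 li={y} lo=∅
  L8 li=∅ lo=∅

Interfere edges:
  i: {j,w,y}
  j: {i,w,y}
  u: {w,y}
  w: {i,j,u,y}
  y: {i,j,u,w}

Chromatic number:
  {i,j,w,y} pairwise interfere (4-clique) ⇒ χ ≥ 4
  4-colouring: R0={w}  R1={y}  R2={i,u}  R3={j}
  χ = 4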